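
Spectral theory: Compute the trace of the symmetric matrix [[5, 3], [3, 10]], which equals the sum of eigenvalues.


For a self-adjoint (symmetric) matrix, the eigenvalues are real.
The sum of eigenvalues equals the trace of the matrix.
trace = 5 + 10 = 15

15


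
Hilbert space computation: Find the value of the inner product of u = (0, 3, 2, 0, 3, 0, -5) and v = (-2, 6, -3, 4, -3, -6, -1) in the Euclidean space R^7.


Computing the standard inner product <u, v> = sum u_i * v_i
= 0*-2 + 3*6 + 2*-3 + 0*4 + 3*-3 + 0*-6 + -5*-1
= 0 + 18 + -6 + 0 + -9 + 0 + 5
= 8

8


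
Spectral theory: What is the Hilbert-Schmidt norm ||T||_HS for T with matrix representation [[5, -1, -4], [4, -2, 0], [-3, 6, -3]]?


The Hilbert-Schmidt norm is sqrt(sum of squares of all entries).
Sum of squares = 5^2 + (-1)^2 + (-4)^2 + 4^2 + (-2)^2 + 0^2 + (-3)^2 + 6^2 + (-3)^2
= 25 + 1 + 16 + 16 + 4 + 0 + 9 + 36 + 9 = 116
||T||_HS = sqrt(116) = 10.7703

10.7703


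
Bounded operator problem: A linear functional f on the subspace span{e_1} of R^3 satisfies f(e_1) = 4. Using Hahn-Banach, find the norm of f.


The norm of f is given by ||f|| = sup_{||x||=1} |f(x)|.
On span{e_1}, ||e_1|| = 1, so ||f|| = |f(e_1)| / ||e_1||
= |4| / 1 = 4.0000

4.0000


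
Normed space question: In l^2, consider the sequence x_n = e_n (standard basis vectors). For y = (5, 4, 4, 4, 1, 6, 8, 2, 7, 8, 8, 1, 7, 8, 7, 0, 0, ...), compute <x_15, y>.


x_15 = e_15 is the standard basis vector with 1 in position 15.
<x_15, y> = y_15 = 7
As n -> infinity, <x_n, y> -> 0, confirming weak convergence of (x_n) to 0.

7


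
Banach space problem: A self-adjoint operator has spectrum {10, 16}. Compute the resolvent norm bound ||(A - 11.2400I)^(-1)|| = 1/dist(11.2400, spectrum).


dist(11.2400, {10, 16}) = min(|11.2400 - 10|, |11.2400 - 16|)
= min(1.2400, 4.7600) = 1.2400
Resolvent bound = 1/1.2400 = 0.8065

0.8065


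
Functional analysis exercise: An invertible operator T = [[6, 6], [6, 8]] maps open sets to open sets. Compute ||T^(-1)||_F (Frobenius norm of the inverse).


det(T) = 6*8 - 6*6 = 12
T^(-1) = (1/12) * [[8, -6], [-6, 6]] = [[0.6667, -0.5000], [-0.5000, 0.5000]]
||T^(-1)||_F^2 = 0.6667^2 + (-0.5000)^2 + (-0.5000)^2 + 0.5000^2 = 1.1944
||T^(-1)||_F = sqrt(1.1944) = 1.0929

1.0929


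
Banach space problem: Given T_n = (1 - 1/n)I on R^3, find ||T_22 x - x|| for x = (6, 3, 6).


T_22 x - x = (1 - 1/22)x - x = -x/22
||x|| = sqrt(81) = 9.0000
||T_22 x - x|| = ||x||/22 = 9.0000/22 = 0.4091

0.4091


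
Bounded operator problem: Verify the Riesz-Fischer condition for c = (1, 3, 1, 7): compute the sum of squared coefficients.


sum |c_n|^2 = 1^2 + 3^2 + 1^2 + 7^2
= 1 + 9 + 1 + 49
= 60

60


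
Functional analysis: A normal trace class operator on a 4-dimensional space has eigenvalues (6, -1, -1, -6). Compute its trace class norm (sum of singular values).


For a normal operator, singular values equal |eigenvalues|.
Trace norm = sum |lambda_i| = 6 + 1 + 1 + 6
= 14

14


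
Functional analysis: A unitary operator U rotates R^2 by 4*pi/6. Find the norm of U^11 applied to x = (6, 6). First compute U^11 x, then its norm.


U is a rotation by theta = 4*pi/6
U^11 = rotation by 11*theta = 44*pi/6 = 8*pi/6 (mod 2*pi)
cos(8*pi/6) = -0.5000, sin(8*pi/6) = -0.8660
U^11 x = (-0.5000 * 6 - -0.8660 * 6, -0.8660 * 6 + -0.5000 * 6)
= (2.1962, -8.1962)
||U^11 x|| = sqrt(2.1962^2 + (-8.1962)^2) = sqrt(72.0000) = 8.4853

8.4853


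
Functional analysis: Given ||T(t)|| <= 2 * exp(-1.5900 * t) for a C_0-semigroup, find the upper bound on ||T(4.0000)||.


||T(4.0000)|| <= 2 * exp(-1.5900 * 4.0000)
= 2 * exp(-6.3600)
= 2 * 0.0017
= 0.0035

0.0035


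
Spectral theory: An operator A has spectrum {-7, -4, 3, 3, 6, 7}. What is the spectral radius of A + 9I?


Spectrum of A + 9I = {2, 5, 12, 12, 15, 16}
Spectral radius = max |lambda| over the shifted spectrum
= max(2, 5, 12, 12, 15, 16) = 16

16


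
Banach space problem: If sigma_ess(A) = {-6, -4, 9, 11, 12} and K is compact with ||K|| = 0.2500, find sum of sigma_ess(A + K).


By Weyl's theorem, the essential spectrum is invariant under compact perturbations.
sigma_ess(A + K) = sigma_ess(A) = {-6, -4, 9, 11, 12}
Sum = -6 + -4 + 9 + 11 + 12 = 22

22


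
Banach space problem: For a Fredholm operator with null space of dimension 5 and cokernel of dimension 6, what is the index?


The Fredholm index is defined as ind(T) = dim(ker T) - dim(coker T)
= 5 - 6
= -1

-1


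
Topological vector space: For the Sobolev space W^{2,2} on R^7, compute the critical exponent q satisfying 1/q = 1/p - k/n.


Using the Sobolev embedding formula: 1/q = 1/p - k/n
1/q = 1/2 - 2/7 = 3/14
q = 1/(3/14) = 14/3 = 4.6667

4.6667


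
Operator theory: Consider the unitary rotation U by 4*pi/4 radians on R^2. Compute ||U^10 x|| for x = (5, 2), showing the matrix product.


U is a rotation by theta = 4*pi/4
U^10 = rotation by 10*theta = 40*pi/4 = 0*pi/4 (mod 2*pi)
cos(0*pi/4) = 1.0000, sin(0*pi/4) = 0.0000
U^10 x = (1.0000 * 5 - 0.0000 * 2, 0.0000 * 5 + 1.0000 * 2)
= (5.0000, 2.0000)
||U^10 x|| = sqrt(5.0000^2 + 2.0000^2) = sqrt(29.0000) = 5.3852

5.3852


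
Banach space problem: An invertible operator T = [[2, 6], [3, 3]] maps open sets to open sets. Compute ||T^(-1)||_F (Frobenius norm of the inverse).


det(T) = 2*3 - 6*3 = -12
T^(-1) = (1/-12) * [[3, -6], [-3, 2]] = [[-0.2500, 0.5000], [0.2500, -0.1667]]
||T^(-1)||_F^2 = (-0.2500)^2 + 0.5000^2 + 0.2500^2 + (-0.1667)^2 = 0.4028
||T^(-1)||_F = sqrt(0.4028) = 0.6346

0.6346


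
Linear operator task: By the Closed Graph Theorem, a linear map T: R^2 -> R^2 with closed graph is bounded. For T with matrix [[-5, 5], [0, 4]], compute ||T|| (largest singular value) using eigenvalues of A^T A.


A^T A = [[25, -25], [-25, 41]]
trace(A^T A) = 66, det(A^T A) = 400
discriminant = 66^2 - 4*400 = 2756
Largest eigenvalue of A^T A = (trace + sqrt(disc))/2 = 59.2488
||T|| = sqrt(59.2488) = 7.6973

7.6973


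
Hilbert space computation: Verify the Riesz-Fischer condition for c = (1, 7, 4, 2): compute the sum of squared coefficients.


sum |c_n|^2 = 1^2 + 7^2 + 4^2 + 2^2
= 1 + 49 + 16 + 4
= 70

70


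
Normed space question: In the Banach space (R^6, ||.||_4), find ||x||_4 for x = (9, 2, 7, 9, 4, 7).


The l^4 norm = (sum |x_i|^4)^(1/4)
Sum of 4th powers = 6561 + 16 + 2401 + 6561 + 256 + 2401 = 18196
||x||_4 = (18196)^(1/4) = 11.6143

11.6143


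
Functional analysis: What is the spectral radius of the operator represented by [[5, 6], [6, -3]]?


For a 2x2 matrix, eigenvalues satisfy lambda^2 - (trace)*lambda + det = 0
trace = 5 + -3 = 2
det = 5*-3 - 6*6 = -51
discriminant = 2^2 - 4*(-51) = 208
spectral radius = max |eigenvalue| = 8.2111

8.2111


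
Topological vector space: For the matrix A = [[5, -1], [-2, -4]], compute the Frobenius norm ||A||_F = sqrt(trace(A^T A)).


||A||_F^2 = sum a_ij^2
= 5^2 + (-1)^2 + (-2)^2 + (-4)^2
= 25 + 1 + 4 + 16 = 46
||A||_F = sqrt(46) = 6.7823

6.7823


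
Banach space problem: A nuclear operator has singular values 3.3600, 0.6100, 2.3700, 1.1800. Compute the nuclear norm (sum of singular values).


The nuclear norm is the sum of all singular values.
||T||_1 = 3.3600 + 0.6100 + 2.3700 + 1.1800
= 7.5200

7.5200


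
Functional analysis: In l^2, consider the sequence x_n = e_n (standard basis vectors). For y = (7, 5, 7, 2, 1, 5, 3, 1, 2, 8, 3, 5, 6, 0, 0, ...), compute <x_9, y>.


x_9 = e_9 is the standard basis vector with 1 in position 9.
<x_9, y> = y_9 = 2
As n -> infinity, <x_n, y> -> 0, confirming weak convergence of (x_n) to 0.

2


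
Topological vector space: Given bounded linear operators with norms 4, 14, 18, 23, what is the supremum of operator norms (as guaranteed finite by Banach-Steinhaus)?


By the Uniform Boundedness Principle, the supremum of norms is finite.
sup_k ||T_k|| = max(4, 14, 18, 23) = 23

23


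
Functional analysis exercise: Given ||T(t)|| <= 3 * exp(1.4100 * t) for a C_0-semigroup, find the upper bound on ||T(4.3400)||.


||T(4.3400)|| <= 3 * exp(1.4100 * 4.3400)
= 3 * exp(6.1194)
= 3 * 454.5919
= 1363.7756

1363.7756


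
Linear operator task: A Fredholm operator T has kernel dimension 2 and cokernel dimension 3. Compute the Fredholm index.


The Fredholm index is defined as ind(T) = dim(ker T) - dim(coker T)
= 2 - 3
= -1

-1


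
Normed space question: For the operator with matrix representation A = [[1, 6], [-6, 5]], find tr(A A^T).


trace(A * A^T) = sum of squares of all entries
= 1^2 + 6^2 + (-6)^2 + 5^2
= 1 + 36 + 36 + 25
= 98

98


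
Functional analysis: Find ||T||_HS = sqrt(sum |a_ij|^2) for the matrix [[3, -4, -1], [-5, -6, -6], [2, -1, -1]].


The Hilbert-Schmidt norm is sqrt(sum of squares of all entries).
Sum of squares = 3^2 + (-4)^2 + (-1)^2 + (-5)^2 + (-6)^2 + (-6)^2 + 2^2 + (-1)^2 + (-1)^2
= 9 + 16 + 1 + 25 + 36 + 36 + 4 + 1 + 1 = 129
||T||_HS = sqrt(129) = 11.3578

11.3578


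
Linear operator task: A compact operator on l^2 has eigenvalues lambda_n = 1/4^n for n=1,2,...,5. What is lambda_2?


The eigenvalue formula gives lambda_2 = 1/4^2
= 1/16
= 0.0625

0.0625


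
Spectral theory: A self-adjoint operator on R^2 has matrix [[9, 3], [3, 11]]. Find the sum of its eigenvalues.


For a self-adjoint (symmetric) matrix, the eigenvalues are real.
The sum of eigenvalues equals the trace of the matrix.
trace = 9 + 11 = 20

20


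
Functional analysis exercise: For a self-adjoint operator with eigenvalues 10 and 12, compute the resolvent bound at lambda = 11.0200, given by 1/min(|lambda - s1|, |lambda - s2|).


dist(11.0200, {10, 12}) = min(|11.0200 - 10|, |11.0200 - 12|)
= min(1.0200, 0.9800) = 0.9800
Resolvent bound = 1/0.9800 = 1.0204

1.0204


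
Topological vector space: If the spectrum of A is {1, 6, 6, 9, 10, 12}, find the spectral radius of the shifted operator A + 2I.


Spectrum of A + 2I = {3, 8, 8, 11, 12, 14}
Spectral radius = max |lambda| over the shifted spectrum
= max(3, 8, 8, 11, 12, 14) = 14

14


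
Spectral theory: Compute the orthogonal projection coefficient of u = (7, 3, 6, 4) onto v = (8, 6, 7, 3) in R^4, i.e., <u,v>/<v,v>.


Computing <u,v> = 7*8 + 3*6 + 6*7 + 4*3 = 128
Computing <v,v> = 8^2 + 6^2 + 7^2 + 3^2 = 158
Projection coefficient = 128/158 = 0.8101

0.8101


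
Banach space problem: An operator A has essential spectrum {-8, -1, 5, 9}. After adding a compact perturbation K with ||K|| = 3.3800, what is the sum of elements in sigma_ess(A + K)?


By Weyl's theorem, the essential spectrum is invariant under compact perturbations.
sigma_ess(A + K) = sigma_ess(A) = {-8, -1, 5, 9}
Sum = -8 + -1 + 5 + 9 = 5

5


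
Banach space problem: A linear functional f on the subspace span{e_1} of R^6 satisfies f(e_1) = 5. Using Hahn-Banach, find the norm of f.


The norm of f is given by ||f|| = sup_{||x||=1} |f(x)|.
On span{e_1}, ||e_1|| = 1, so ||f|| = |f(e_1)| / ||e_1||
= |5| / 1 = 5.0000

5.0000


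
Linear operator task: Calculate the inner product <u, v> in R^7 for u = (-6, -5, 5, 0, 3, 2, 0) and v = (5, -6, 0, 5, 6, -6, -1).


Computing the standard inner product <u, v> = sum u_i * v_i
= -6*5 + -5*-6 + 5*0 + 0*5 + 3*6 + 2*-6 + 0*-1
= -30 + 30 + 0 + 0 + 18 + -12 + 0
= 6

6


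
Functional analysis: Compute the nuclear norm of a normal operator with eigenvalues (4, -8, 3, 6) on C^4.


For a normal operator, singular values equal |eigenvalues|.
Trace norm = sum |lambda_i| = 4 + 8 + 3 + 6
= 21

21


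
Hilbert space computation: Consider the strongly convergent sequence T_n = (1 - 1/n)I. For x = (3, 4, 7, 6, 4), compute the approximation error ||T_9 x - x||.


T_9 x - x = (1 - 1/9)x - x = -x/9
||x|| = sqrt(126) = 11.2250
||T_9 x - x|| = ||x||/9 = 11.2250/9 = 1.2472

1.2472


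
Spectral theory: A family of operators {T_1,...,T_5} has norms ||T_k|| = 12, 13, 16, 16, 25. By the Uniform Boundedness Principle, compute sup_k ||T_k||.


By the Uniform Boundedness Principle, the supremum of norms is finite.
sup_k ||T_k|| = max(12, 13, 16, 16, 25) = 25

25


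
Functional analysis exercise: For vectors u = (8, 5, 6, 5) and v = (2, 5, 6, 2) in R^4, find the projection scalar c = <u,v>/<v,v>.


Computing <u,v> = 8*2 + 5*5 + 6*6 + 5*2 = 87
Computing <v,v> = 2^2 + 5^2 + 6^2 + 2^2 = 69
Projection coefficient = 87/69 = 1.2609

1.2609


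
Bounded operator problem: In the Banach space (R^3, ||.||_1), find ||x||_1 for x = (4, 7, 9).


The l^1 norm equals the sum of absolute values of all components.
||x||_1 = 4 + 7 + 9
= 20

20.0000


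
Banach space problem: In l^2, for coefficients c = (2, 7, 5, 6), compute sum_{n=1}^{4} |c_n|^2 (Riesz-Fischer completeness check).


sum |c_n|^2 = 2^2 + 7^2 + 5^2 + 6^2
= 4 + 49 + 25 + 36
= 114

114


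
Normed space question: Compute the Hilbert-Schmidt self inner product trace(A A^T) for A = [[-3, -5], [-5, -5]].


trace(A * A^T) = sum of squares of all entries
= (-3)^2 + (-5)^2 + (-5)^2 + (-5)^2
= 9 + 25 + 25 + 25
= 84

84


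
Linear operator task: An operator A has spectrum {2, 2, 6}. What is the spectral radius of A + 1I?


Spectrum of A + 1I = {3, 3, 7}
Spectral radius = max |lambda| over the shifted spectrum
= max(3, 3, 7) = 7

7


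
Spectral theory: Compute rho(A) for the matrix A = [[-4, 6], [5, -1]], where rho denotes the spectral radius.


For a 2x2 matrix, eigenvalues satisfy lambda^2 - (trace)*lambda + det = 0
trace = -4 + -1 = -5
det = -4*-1 - 6*5 = -26
discriminant = (-5)^2 - 4*(-26) = 129
spectral radius = max |eigenvalue| = 8.1789

8.1789


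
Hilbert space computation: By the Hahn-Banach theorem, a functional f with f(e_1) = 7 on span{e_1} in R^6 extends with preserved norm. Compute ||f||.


The norm of f is given by ||f|| = sup_{||x||=1} |f(x)|.
On span{e_1}, ||e_1|| = 1, so ||f|| = |f(e_1)| / ||e_1||
= |7| / 1 = 7.0000

7.0000


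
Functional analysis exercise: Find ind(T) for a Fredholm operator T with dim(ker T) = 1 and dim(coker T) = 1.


The Fredholm index is defined as ind(T) = dim(ker T) - dim(coker T)
= 1 - 1
= 0

0


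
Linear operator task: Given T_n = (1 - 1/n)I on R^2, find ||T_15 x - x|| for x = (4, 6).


T_15 x - x = (1 - 1/15)x - x = -x/15
||x|| = sqrt(52) = 7.2111
||T_15 x - x|| = ||x||/15 = 7.2111/15 = 0.4807

0.4807


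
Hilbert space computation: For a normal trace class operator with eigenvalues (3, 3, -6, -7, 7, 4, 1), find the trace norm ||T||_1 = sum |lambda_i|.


For a normal operator, singular values equal |eigenvalues|.
Trace norm = sum |lambda_i| = 3 + 3 + 6 + 7 + 7 + 4 + 1
= 31

31


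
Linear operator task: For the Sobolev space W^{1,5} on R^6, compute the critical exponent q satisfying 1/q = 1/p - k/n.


Using the Sobolev embedding formula: 1/q = 1/p - k/n
1/q = 1/5 - 1/6 = 1/30
q = 1/(1/30) = 30

30.0000


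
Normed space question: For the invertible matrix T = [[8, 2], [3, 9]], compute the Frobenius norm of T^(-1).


det(T) = 8*9 - 2*3 = 66
T^(-1) = (1/66) * [[9, -2], [-3, 8]] = [[0.1364, -0.0303], [-0.0455, 0.1212]]
||T^(-1)||_F^2 = 0.1364^2 + (-0.0303)^2 + (-0.0455)^2 + 0.1212^2 = 0.0363
||T^(-1)||_F = sqrt(0.0363) = 0.1905

0.1905


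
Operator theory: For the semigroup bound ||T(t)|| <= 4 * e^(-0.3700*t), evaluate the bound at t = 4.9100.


||T(4.9100)|| <= 4 * exp(-0.3700 * 4.9100)
= 4 * exp(-1.8167)
= 4 * 0.1626
= 0.6502

0.6502


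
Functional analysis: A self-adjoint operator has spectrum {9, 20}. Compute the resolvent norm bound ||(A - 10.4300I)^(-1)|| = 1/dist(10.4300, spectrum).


dist(10.4300, {9, 20}) = min(|10.4300 - 9|, |10.4300 - 20|)
= min(1.4300, 9.5700) = 1.4300
Resolvent bound = 1/1.4300 = 0.6993

0.6993


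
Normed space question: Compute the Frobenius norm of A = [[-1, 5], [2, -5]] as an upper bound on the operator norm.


||A||_F^2 = sum a_ij^2
= (-1)^2 + 5^2 + 2^2 + (-5)^2
= 1 + 25 + 4 + 25 = 55
||A||_F = sqrt(55) = 7.4162

7.4162


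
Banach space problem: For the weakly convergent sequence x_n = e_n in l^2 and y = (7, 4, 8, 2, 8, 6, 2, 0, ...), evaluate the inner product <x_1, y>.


x_1 = e_1 is the standard basis vector with 1 in position 1.
<x_1, y> = y_1 = 7
As n -> infinity, <x_n, y> -> 0, confirming weak convergence of (x_n) to 0.

7


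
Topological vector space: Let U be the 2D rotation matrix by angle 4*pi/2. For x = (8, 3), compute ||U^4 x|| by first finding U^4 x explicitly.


U is a rotation by theta = 4*pi/2
U^4 = rotation by 4*theta = 16*pi/2 = 0*pi/2 (mod 2*pi)
cos(0*pi/2) = 1.0000, sin(0*pi/2) = 0.0000
U^4 x = (1.0000 * 8 - 0.0000 * 3, 0.0000 * 8 + 1.0000 * 3)
= (8.0000, 3.0000)
||U^4 x|| = sqrt(8.0000^2 + 3.0000^2) = sqrt(73.0000) = 8.5440

8.5440


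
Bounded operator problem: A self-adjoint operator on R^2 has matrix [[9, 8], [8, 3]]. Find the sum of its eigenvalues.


For a self-adjoint (symmetric) matrix, the eigenvalues are real.
The sum of eigenvalues equals the trace of the matrix.
trace = 9 + 3 = 12

12


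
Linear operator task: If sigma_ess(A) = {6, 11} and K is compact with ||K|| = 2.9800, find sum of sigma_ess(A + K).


By Weyl's theorem, the essential spectrum is invariant under compact perturbations.
sigma_ess(A + K) = sigma_ess(A) = {6, 11}
Sum = 6 + 11 = 17

17


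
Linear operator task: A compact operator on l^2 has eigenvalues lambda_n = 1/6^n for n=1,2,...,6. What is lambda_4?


The eigenvalue formula gives lambda_4 = 1/6^4
= 1/1296
= 7.7160e-04

7.7160e-04


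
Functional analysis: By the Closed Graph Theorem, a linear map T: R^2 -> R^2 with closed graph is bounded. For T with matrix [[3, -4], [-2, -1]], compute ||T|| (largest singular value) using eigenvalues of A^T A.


A^T A = [[13, -10], [-10, 17]]
trace(A^T A) = 30, det(A^T A) = 121
discriminant = 30^2 - 4*121 = 416
Largest eigenvalue of A^T A = (trace + sqrt(disc))/2 = 25.1980
||T|| = sqrt(25.1980) = 5.0198

5.0198


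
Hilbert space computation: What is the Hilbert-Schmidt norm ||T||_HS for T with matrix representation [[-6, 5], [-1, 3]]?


The Hilbert-Schmidt norm is sqrt(sum of squares of all entries).
Sum of squares = (-6)^2 + 5^2 + (-1)^2 + 3^2
= 36 + 25 + 1 + 9 = 71
||T||_HS = sqrt(71) = 8.4261

8.4261


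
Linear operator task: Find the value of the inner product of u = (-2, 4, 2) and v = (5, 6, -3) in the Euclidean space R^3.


Computing the standard inner product <u, v> = sum u_i * v_i
= -2*5 + 4*6 + 2*-3
= -10 + 24 + -6
= 8

8


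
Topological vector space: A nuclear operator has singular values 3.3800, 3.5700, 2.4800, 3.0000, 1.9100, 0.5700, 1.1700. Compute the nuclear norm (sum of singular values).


The nuclear norm is the sum of all singular values.
||T||_1 = 3.3800 + 3.5700 + 2.4800 + 3.0000 + 1.9100 + 0.5700 + 1.1700
= 16.0800

16.0800


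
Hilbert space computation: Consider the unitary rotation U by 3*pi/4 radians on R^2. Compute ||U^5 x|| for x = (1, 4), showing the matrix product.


U is a rotation by theta = 3*pi/4
U^5 = rotation by 5*theta = 15*pi/4 = 7*pi/4 (mod 2*pi)
cos(7*pi/4) = 0.7071, sin(7*pi/4) = -0.7071
U^5 x = (0.7071 * 1 - -0.7071 * 4, -0.7071 * 1 + 0.7071 * 4)
= (3.5355, 2.1213)
||U^5 x|| = sqrt(3.5355^2 + 2.1213^2) = sqrt(17.0000) = 4.1231

4.1231


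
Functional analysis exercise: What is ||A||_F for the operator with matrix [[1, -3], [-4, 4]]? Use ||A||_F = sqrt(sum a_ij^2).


||A||_F^2 = sum a_ij^2
= 1^2 + (-3)^2 + (-4)^2 + 4^2
= 1 + 9 + 16 + 16 = 42
||A||_F = sqrt(42) = 6.4807

6.4807


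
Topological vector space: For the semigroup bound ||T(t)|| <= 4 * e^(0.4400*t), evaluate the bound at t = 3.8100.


||T(3.8100)|| <= 4 * exp(0.4400 * 3.8100)
= 4 * exp(1.6764)
= 4 * 5.3463
= 21.3851

21.3851


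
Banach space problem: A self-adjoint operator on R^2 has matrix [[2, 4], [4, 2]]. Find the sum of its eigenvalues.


For a self-adjoint (symmetric) matrix, the eigenvalues are real.
The sum of eigenvalues equals the trace of the matrix.
trace = 2 + 2 = 4

4


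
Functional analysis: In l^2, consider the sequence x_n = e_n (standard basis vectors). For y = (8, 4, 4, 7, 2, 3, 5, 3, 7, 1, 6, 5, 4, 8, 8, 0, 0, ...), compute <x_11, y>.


x_11 = e_11 is the standard basis vector with 1 in position 11.
<x_11, y> = y_11 = 6
As n -> infinity, <x_n, y> -> 0, confirming weak convergence of (x_n) to 0.

6


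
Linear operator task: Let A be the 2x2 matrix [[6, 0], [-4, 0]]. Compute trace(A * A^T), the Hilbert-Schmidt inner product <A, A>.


trace(A * A^T) = sum of squares of all entries
= 6^2 + 0^2 + (-4)^2 + 0^2
= 36 + 0 + 16 + 0
= 52

52


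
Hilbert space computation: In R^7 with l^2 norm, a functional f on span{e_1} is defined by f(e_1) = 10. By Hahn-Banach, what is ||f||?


The norm of f is given by ||f|| = sup_{||x||=1} |f(x)|.
On span{e_1}, ||e_1|| = 1, so ||f|| = |f(e_1)| / ||e_1||
= |10| / 1 = 10.0000

10.0000


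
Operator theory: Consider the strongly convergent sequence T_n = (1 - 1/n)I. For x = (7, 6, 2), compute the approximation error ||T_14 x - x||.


T_14 x - x = (1 - 1/14)x - x = -x/14
||x|| = sqrt(89) = 9.4340
||T_14 x - x|| = ||x||/14 = 9.4340/14 = 0.6739

0.6739


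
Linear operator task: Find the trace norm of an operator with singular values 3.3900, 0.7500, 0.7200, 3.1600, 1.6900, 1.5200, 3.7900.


The nuclear norm is the sum of all singular values.
||T||_1 = 3.3900 + 0.7500 + 0.7200 + 3.1600 + 1.6900 + 1.5200 + 3.7900
= 15.0200

15.0200


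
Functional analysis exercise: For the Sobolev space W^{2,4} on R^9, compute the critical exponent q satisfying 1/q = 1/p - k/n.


Using the Sobolev embedding formula: 1/q = 1/p - k/n
1/q = 1/4 - 2/9 = 1/36
q = 1/(1/36) = 36

36.0000


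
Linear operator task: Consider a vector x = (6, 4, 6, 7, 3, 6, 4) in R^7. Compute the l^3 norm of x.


The l^3 norm = (sum |x_i|^3)^(1/3)
Sum of 3th powers = 216 + 64 + 216 + 343 + 27 + 216 + 64 = 1146
||x||_3 = (1146)^(1/3) = 10.4647

10.4647


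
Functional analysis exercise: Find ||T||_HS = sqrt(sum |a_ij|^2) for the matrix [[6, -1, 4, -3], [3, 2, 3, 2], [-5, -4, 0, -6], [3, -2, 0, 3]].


The Hilbert-Schmidt norm is sqrt(sum of squares of all entries).
Sum of squares = 6^2 + (-1)^2 + 4^2 + (-3)^2 + 3^2 + 2^2 + 3^2 + 2^2 + (-5)^2 + (-4)^2 + 0^2 + (-6)^2 + 3^2 + (-2)^2 + 0^2 + 3^2
= 36 + 1 + 16 + 9 + 9 + 4 + 9 + 4 + 25 + 16 + 0 + 36 + 9 + 4 + 0 + 9 = 187
||T||_HS = sqrt(187) = 13.6748

13.6748


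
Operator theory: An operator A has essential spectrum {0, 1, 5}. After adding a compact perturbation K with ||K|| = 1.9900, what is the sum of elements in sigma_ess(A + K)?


By Weyl's theorem, the essential spectrum is invariant under compact perturbations.
sigma_ess(A + K) = sigma_ess(A) = {0, 1, 5}
Sum = 0 + 1 + 5 = 6

6


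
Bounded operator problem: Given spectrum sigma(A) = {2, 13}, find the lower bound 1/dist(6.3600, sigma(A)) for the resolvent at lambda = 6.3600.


dist(6.3600, {2, 13}) = min(|6.3600 - 2|, |6.3600 - 13|)
= min(4.3600, 6.6400) = 4.3600
Resolvent bound = 1/4.3600 = 0.2294

0.2294


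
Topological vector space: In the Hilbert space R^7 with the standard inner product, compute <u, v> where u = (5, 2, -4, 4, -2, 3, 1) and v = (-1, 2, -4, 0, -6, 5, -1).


Computing the standard inner product <u, v> = sum u_i * v_i
= 5*-1 + 2*2 + -4*-4 + 4*0 + -2*-6 + 3*5 + 1*-1
= -5 + 4 + 16 + 0 + 12 + 15 + -1
= 41

41


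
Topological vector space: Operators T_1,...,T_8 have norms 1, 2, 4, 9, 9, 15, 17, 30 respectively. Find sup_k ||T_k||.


By the Uniform Boundedness Principle, the supremum of norms is finite.
sup_k ||T_k|| = max(1, 2, 4, 9, 9, 15, 17, 30) = 30

30


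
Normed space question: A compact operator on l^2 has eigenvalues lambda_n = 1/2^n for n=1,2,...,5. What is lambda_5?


The eigenvalue formula gives lambda_5 = 1/2^5
= 1/32
= 0.0312

0.0312


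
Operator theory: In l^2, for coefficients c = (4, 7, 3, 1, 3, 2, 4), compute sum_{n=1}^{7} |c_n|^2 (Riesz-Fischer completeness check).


sum |c_n|^2 = 4^2 + 7^2 + 3^2 + 1^2 + 3^2 + 2^2 + 4^2
= 16 + 49 + 9 + 1 + 9 + 4 + 16
= 104

104


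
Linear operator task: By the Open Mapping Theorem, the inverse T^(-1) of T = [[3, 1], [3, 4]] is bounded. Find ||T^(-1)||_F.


det(T) = 3*4 - 1*3 = 9
T^(-1) = (1/9) * [[4, -1], [-3, 3]] = [[0.4444, -0.1111], [-0.3333, 0.3333]]
||T^(-1)||_F^2 = 0.4444^2 + (-0.1111)^2 + (-0.3333)^2 + 0.3333^2 = 0.4321
||T^(-1)||_F = sqrt(0.4321) = 0.6573

0.6573


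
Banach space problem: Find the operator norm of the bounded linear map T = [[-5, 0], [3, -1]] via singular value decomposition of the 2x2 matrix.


A^T A = [[34, -3], [-3, 1]]
trace(A^T A) = 35, det(A^T A) = 25
discriminant = 35^2 - 4*25 = 1125
Largest eigenvalue of A^T A = (trace + sqrt(disc))/2 = 34.2705
||T|| = sqrt(34.2705) = 5.8541

5.8541


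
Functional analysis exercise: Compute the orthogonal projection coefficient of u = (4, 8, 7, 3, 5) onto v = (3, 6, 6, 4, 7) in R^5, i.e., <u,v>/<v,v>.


Computing <u,v> = 4*3 + 8*6 + 7*6 + 3*4 + 5*7 = 149
Computing <v,v> = 3^2 + 6^2 + 6^2 + 4^2 + 7^2 = 146
Projection coefficient = 149/146 = 1.0205

1.0205


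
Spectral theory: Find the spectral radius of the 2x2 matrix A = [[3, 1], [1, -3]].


For a 2x2 matrix, eigenvalues satisfy lambda^2 - (trace)*lambda + det = 0
trace = 3 + -3 = 0
det = 3*-3 - 1*1 = -10
discriminant = 0^2 - 4*(-10) = 40
spectral radius = max |eigenvalue| = 3.1623

3.1623


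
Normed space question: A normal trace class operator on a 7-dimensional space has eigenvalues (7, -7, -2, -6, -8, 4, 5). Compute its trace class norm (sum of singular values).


For a normal operator, singular values equal |eigenvalues|.
Trace norm = sum |lambda_i| = 7 + 7 + 2 + 6 + 8 + 4 + 5
= 39

39


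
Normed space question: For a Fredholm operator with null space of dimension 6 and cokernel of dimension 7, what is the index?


The Fredholm index is defined as ind(T) = dim(ker T) - dim(coker T)
= 6 - 7
= -1

-1


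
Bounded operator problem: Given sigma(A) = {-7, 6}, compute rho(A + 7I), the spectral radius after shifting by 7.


Spectrum of A + 7I = {0, 13}
Spectral radius = max |lambda| over the shifted spectrum
= max(0, 13) = 13

13


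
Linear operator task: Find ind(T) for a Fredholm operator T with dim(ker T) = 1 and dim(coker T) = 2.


The Fredholm index is defined as ind(T) = dim(ker T) - dim(coker T)
= 1 - 2
= -1

-1


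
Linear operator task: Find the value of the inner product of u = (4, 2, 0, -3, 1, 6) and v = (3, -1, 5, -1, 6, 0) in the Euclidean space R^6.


Computing the standard inner product <u, v> = sum u_i * v_i
= 4*3 + 2*-1 + 0*5 + -3*-1 + 1*6 + 6*0
= 12 + -2 + 0 + 3 + 6 + 0
= 19

19


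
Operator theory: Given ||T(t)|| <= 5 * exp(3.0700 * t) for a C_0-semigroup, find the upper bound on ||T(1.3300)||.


||T(1.3300)|| <= 5 * exp(3.0700 * 1.3300)
= 5 * exp(4.0831)
= 5 * 59.3291
= 296.6455

296.6455


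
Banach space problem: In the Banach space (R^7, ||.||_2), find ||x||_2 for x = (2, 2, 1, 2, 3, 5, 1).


The l^2 norm = (sum |x_i|^2)^(1/2)
Sum of 2th powers = 4 + 4 + 1 + 4 + 9 + 25 + 1 = 48
||x||_2 = (48)^(1/2) = 6.9282

6.9282


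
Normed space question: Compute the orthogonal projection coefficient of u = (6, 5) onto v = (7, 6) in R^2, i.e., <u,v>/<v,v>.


Computing <u,v> = 6*7 + 5*6 = 72
Computing <v,v> = 7^2 + 6^2 = 85
Projection coefficient = 72/85 = 0.8471

0.8471


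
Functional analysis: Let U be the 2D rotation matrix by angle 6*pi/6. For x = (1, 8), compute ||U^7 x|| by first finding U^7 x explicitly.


U is a rotation by theta = 6*pi/6
U^7 = rotation by 7*theta = 42*pi/6 = 6*pi/6 (mod 2*pi)
cos(6*pi/6) = -1.0000, sin(6*pi/6) = 0.0000
U^7 x = (-1.0000 * 1 - 0.0000 * 8, 0.0000 * 1 + -1.0000 * 8)
= (-1.0000, -8.0000)
||U^7 x|| = sqrt((-1.0000)^2 + (-8.0000)^2) = sqrt(65.0000) = 8.0623

8.0623


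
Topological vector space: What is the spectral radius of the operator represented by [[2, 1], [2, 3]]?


For a 2x2 matrix, eigenvalues satisfy lambda^2 - (trace)*lambda + det = 0
trace = 2 + 3 = 5
det = 2*3 - 1*2 = 4
discriminant = 5^2 - 4*(4) = 9
spectral radius = max |eigenvalue| = 4.0000

4.0000


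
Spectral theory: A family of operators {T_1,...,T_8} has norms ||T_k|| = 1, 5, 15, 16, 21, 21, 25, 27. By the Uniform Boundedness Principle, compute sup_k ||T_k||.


By the Uniform Boundedness Principle, the supremum of norms is finite.
sup_k ||T_k|| = max(1, 5, 15, 16, 21, 21, 25, 27) = 27

27


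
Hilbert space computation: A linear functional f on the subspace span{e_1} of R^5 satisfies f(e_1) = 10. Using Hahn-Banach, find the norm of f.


The norm of f is given by ||f|| = sup_{||x||=1} |f(x)|.
On span{e_1}, ||e_1|| = 1, so ||f|| = |f(e_1)| / ||e_1||
= |10| / 1 = 10.0000

10.0000


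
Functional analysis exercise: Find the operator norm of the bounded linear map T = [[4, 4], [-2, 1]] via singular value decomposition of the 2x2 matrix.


A^T A = [[20, 14], [14, 17]]
trace(A^T A) = 37, det(A^T A) = 144
discriminant = 37^2 - 4*144 = 793
Largest eigenvalue of A^T A = (trace + sqrt(disc))/2 = 32.5801
||T|| = sqrt(32.5801) = 5.7079

5.7079


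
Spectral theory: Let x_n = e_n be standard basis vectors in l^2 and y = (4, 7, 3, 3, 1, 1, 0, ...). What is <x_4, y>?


x_4 = e_4 is the standard basis vector with 1 in position 4.
<x_4, y> = y_4 = 3
As n -> infinity, <x_n, y> -> 0, confirming weak convergence of (x_n) to 0.

3


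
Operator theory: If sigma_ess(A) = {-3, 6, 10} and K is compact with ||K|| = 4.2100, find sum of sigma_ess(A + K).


By Weyl's theorem, the essential spectrum is invariant under compact perturbations.
sigma_ess(A + K) = sigma_ess(A) = {-3, 6, 10}
Sum = -3 + 6 + 10 = 13

13


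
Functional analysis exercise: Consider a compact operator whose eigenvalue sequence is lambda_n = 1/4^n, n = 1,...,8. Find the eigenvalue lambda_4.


The eigenvalue formula gives lambda_4 = 1/4^4
= 1/256
= 0.0039

0.0039


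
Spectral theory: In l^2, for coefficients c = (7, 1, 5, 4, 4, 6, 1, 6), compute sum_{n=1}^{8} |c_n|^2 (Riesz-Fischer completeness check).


sum |c_n|^2 = 7^2 + 1^2 + 5^2 + 4^2 + 4^2 + 6^2 + 1^2 + 6^2
= 49 + 1 + 25 + 16 + 16 + 36 + 1 + 36
= 180

180


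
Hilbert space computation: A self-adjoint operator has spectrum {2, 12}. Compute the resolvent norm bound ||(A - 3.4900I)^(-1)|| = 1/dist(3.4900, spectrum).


dist(3.4900, {2, 12}) = min(|3.4900 - 2|, |3.4900 - 12|)
= min(1.4900, 8.5100) = 1.4900
Resolvent bound = 1/1.4900 = 0.6711

0.6711


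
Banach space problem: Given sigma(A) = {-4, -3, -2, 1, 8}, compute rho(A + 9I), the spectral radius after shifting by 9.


Spectrum of A + 9I = {5, 6, 7, 10, 17}
Spectral radius = max |lambda| over the shifted spectrum
= max(5, 6, 7, 10, 17) = 17

17


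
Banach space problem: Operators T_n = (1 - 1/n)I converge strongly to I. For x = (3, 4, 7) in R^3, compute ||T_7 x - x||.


T_7 x - x = (1 - 1/7)x - x = -x/7
||x|| = sqrt(74) = 8.6023
||T_7 x - x|| = ||x||/7 = 8.6023/7 = 1.2289

1.2289


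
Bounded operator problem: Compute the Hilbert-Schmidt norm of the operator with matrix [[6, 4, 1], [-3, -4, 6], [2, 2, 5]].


The Hilbert-Schmidt norm is sqrt(sum of squares of all entries).
Sum of squares = 6^2 + 4^2 + 1^2 + (-3)^2 + (-4)^2 + 6^2 + 2^2 + 2^2 + 5^2
= 36 + 16 + 1 + 9 + 16 + 36 + 4 + 4 + 25 = 147
||T||_HS = sqrt(147) = 12.1244

12.1244


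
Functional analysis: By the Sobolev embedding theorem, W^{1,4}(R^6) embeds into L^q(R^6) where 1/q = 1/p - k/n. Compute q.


Using the Sobolev embedding formula: 1/q = 1/p - k/n
1/q = 1/4 - 1/6 = 1/12
q = 1/(1/12) = 12

12.0000


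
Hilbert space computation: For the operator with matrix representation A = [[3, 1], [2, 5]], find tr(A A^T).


trace(A * A^T) = sum of squares of all entries
= 3^2 + 1^2 + 2^2 + 5^2
= 9 + 1 + 4 + 25
= 39

39


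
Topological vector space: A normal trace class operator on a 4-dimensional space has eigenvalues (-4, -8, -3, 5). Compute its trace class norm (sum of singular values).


For a normal operator, singular values equal |eigenvalues|.
Trace norm = sum |lambda_i| = 4 + 8 + 3 + 5
= 20

20


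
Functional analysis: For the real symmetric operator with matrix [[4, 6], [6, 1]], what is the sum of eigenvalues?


For a self-adjoint (symmetric) matrix, the eigenvalues are real.
The sum of eigenvalues equals the trace of the matrix.
trace = 4 + 1 = 5

5


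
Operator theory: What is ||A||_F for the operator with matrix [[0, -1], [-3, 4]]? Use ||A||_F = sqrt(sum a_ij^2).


||A||_F^2 = sum a_ij^2
= 0^2 + (-1)^2 + (-3)^2 + 4^2
= 0 + 1 + 9 + 16 = 26
||A||_F = sqrt(26) = 5.0990

5.0990


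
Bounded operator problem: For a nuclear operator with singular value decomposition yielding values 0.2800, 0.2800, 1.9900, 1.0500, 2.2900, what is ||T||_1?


The nuclear norm is the sum of all singular values.
||T||_1 = 0.2800 + 0.2800 + 1.9900 + 1.0500 + 2.2900
= 5.8900

5.8900


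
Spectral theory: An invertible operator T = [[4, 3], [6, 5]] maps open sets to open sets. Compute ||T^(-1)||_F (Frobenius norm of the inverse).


det(T) = 4*5 - 3*6 = 2
T^(-1) = (1/2) * [[5, -3], [-6, 4]] = [[2.5000, -1.5000], [-3.0000, 2.0000]]
||T^(-1)||_F^2 = 2.5000^2 + (-1.5000)^2 + (-3.0000)^2 + 2.0000^2 = 21.5000
||T^(-1)||_F = sqrt(21.5000) = 4.6368

4.6368


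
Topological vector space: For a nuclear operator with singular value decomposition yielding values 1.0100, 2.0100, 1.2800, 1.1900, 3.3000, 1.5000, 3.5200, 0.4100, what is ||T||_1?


The nuclear norm is the sum of all singular values.
||T||_1 = 1.0100 + 2.0100 + 1.2800 + 1.1900 + 3.3000 + 1.5000 + 3.5200 + 0.4100
= 14.2200

14.2200


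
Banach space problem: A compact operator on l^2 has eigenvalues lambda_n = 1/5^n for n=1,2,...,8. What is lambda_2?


The eigenvalue formula gives lambda_2 = 1/5^2
= 1/25
= 0.0400

0.0400


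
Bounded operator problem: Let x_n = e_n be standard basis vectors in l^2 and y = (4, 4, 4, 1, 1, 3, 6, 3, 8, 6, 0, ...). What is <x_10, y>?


x_10 = e_10 is the standard basis vector with 1 in position 10.
<x_10, y> = y_10 = 6
As n -> infinity, <x_n, y> -> 0, confirming weak convergence of (x_n) to 0.

6


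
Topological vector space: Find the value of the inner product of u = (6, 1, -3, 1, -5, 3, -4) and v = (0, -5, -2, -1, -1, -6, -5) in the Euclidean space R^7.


Computing the standard inner product <u, v> = sum u_i * v_i
= 6*0 + 1*-5 + -3*-2 + 1*-1 + -5*-1 + 3*-6 + -4*-5
= 0 + -5 + 6 + -1 + 5 + -18 + 20
= 7

7


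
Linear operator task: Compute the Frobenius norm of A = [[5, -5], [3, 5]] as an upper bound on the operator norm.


||A||_F^2 = sum a_ij^2
= 5^2 + (-5)^2 + 3^2 + 5^2
= 25 + 25 + 9 + 25 = 84
||A||_F = sqrt(84) = 9.1652

9.1652


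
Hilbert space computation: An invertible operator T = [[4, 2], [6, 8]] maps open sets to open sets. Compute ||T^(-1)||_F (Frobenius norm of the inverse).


det(T) = 4*8 - 2*6 = 20
T^(-1) = (1/20) * [[8, -2], [-6, 4]] = [[0.4000, -0.1000], [-0.3000, 0.2000]]
||T^(-1)||_F^2 = 0.4000^2 + (-0.1000)^2 + (-0.3000)^2 + 0.2000^2 = 0.3000
||T^(-1)||_F = sqrt(0.3000) = 0.5477

0.5477


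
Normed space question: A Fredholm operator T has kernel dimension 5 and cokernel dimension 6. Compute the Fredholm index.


The Fredholm index is defined as ind(T) = dim(ker T) - dim(coker T)
= 5 - 6
= -1

-1


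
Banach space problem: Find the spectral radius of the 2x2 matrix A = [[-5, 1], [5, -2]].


For a 2x2 matrix, eigenvalues satisfy lambda^2 - (trace)*lambda + det = 0
trace = -5 + -2 = -7
det = -5*-2 - 1*5 = 5
discriminant = (-7)^2 - 4*(5) = 29
spectral radius = max |eigenvalue| = 6.1926

6.1926


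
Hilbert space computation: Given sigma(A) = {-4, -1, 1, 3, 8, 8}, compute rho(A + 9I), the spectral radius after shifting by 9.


Spectrum of A + 9I = {5, 8, 10, 12, 17, 17}
Spectral radius = max |lambda| over the shifted spectrum
= max(5, 8, 10, 12, 17, 17) = 17

17


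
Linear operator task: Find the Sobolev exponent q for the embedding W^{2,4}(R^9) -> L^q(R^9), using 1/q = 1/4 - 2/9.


Using the Sobolev embedding formula: 1/q = 1/p - k/n
1/q = 1/4 - 2/9 = 1/36
q = 1/(1/36) = 36

36.0000


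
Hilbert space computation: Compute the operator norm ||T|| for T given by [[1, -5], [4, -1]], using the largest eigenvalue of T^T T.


A^T A = [[17, -9], [-9, 26]]
trace(A^T A) = 43, det(A^T A) = 361
discriminant = 43^2 - 4*361 = 405
Largest eigenvalue of A^T A = (trace + sqrt(disc))/2 = 31.5623
||T|| = sqrt(31.5623) = 5.6180

5.6180


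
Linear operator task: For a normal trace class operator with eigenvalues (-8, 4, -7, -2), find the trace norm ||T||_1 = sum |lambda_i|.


For a normal operator, singular values equal |eigenvalues|.
Trace norm = sum |lambda_i| = 8 + 4 + 7 + 2
= 21

21


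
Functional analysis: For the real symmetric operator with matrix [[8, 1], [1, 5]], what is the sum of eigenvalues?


For a self-adjoint (symmetric) matrix, the eigenvalues are real.
The sum of eigenvalues equals the trace of the matrix.
trace = 8 + 5 = 13

13


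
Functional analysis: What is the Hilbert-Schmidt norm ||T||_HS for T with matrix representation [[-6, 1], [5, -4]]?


The Hilbert-Schmidt norm is sqrt(sum of squares of all entries).
Sum of squares = (-6)^2 + 1^2 + 5^2 + (-4)^2
= 36 + 1 + 25 + 16 = 78
||T||_HS = sqrt(78) = 8.8318

8.8318


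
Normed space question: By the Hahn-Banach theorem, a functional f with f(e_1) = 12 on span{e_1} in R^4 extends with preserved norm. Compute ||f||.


The norm of f is given by ||f|| = sup_{||x||=1} |f(x)|.
On span{e_1}, ||e_1|| = 1, so ||f|| = |f(e_1)| / ||e_1||
= |12| / 1 = 12.0000

12.0000


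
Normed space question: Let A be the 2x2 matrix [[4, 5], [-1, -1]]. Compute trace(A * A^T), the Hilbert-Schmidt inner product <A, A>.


trace(A * A^T) = sum of squares of all entries
= 4^2 + 5^2 + (-1)^2 + (-1)^2
= 16 + 25 + 1 + 1
= 43

43


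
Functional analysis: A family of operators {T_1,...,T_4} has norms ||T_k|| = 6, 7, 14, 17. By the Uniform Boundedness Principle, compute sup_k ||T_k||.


By the Uniform Boundedness Principle, the supremum of norms is finite.
sup_k ||T_k|| = max(6, 7, 14, 17) = 17

17


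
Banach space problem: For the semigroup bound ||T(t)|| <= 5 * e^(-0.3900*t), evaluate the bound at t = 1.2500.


||T(1.2500)|| <= 5 * exp(-0.3900 * 1.2500)
= 5 * exp(-0.4875)
= 5 * 0.6142
= 3.0708

3.0708


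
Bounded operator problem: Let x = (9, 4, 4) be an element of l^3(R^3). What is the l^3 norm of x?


The l^3 norm = (sum |x_i|^3)^(1/3)
Sum of 3th powers = 729 + 64 + 64 = 857
||x||_3 = (857)^(1/3) = 9.4986

9.4986


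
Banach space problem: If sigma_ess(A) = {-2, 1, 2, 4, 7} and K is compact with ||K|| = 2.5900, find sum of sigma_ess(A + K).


By Weyl's theorem, the essential spectrum is invariant under compact perturbations.
sigma_ess(A + K) = sigma_ess(A) = {-2, 1, 2, 4, 7}
Sum = -2 + 1 + 2 + 4 + 7 = 12

12


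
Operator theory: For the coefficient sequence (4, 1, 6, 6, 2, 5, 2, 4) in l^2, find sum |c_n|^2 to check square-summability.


sum |c_n|^2 = 4^2 + 1^2 + 6^2 + 6^2 + 2^2 + 5^2 + 2^2 + 4^2
= 16 + 1 + 36 + 36 + 4 + 25 + 4 + 16
= 138

138


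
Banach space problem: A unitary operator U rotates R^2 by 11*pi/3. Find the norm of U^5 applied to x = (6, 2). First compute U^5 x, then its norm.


U is a rotation by theta = 11*pi/3
U^5 = rotation by 5*theta = 55*pi/3 = 1*pi/3 (mod 2*pi)
cos(1*pi/3) = 0.5000, sin(1*pi/3) = 0.8660
U^5 x = (0.5000 * 6 - 0.8660 * 2, 0.8660 * 6 + 0.5000 * 2)
= (1.2679, 6.1962)
||U^5 x|| = sqrt(1.2679^2 + 6.1962^2) = sqrt(40.0000) = 6.3246

6.3246


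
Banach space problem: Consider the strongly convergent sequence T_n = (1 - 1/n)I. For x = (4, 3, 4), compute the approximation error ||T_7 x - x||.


T_7 x - x = (1 - 1/7)x - x = -x/7
||x|| = sqrt(41) = 6.4031
||T_7 x - x|| = ||x||/7 = 6.4031/7 = 0.9147

0.9147


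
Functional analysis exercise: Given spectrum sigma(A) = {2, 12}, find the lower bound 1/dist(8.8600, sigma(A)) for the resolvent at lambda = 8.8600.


dist(8.8600, {2, 12}) = min(|8.8600 - 2|, |8.8600 - 12|)
= min(6.8600, 3.1400) = 3.1400
Resolvent bound = 1/3.1400 = 0.3185

0.3185
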